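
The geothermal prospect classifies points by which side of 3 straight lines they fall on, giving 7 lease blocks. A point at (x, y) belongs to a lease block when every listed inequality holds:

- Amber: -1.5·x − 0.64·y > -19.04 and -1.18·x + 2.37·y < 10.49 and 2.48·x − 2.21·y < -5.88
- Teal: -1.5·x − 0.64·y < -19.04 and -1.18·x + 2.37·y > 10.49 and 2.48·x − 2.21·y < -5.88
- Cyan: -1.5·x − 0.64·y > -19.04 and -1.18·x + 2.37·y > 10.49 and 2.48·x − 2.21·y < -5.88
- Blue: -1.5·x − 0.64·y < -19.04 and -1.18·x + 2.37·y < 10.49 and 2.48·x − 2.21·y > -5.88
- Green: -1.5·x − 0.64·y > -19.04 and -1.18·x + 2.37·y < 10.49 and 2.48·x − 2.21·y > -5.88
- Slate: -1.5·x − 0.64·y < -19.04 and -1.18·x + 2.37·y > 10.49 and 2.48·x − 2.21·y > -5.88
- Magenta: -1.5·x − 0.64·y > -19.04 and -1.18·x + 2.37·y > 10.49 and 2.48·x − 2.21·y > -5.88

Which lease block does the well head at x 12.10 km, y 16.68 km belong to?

-1.5·12.10 − 0.64·16.68 = -28.825, which is < -19.04
-1.18·12.10 + 2.37·16.68 = 25.254, which is > 10.49
2.48·12.10 − 2.21·16.68 = -6.855, which is < -5.88
This sign pattern matches Teal.

Teal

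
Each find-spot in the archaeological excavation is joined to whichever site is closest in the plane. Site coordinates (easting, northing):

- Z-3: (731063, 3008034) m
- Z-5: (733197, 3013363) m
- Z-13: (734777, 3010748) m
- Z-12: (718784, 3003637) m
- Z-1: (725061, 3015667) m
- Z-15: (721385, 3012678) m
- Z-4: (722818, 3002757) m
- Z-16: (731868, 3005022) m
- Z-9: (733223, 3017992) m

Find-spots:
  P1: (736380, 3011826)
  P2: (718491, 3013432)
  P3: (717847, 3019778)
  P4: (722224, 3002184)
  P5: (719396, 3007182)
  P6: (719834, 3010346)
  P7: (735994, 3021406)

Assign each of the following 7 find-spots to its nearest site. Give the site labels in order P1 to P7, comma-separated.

P1 → Z-13 (d²=3731693.00)
P2 → Z-15 (d²=8943752.00)
P3 → Z-15 (d²=62927444.00)
P4 → Z-4 (d²=681165.00)
P5 → Z-12 (d²=12941569.00)
P6 → Z-15 (d²=7843825.00)
P7 → Z-9 (d²=19333837.00)

Z-13, Z-15, Z-15, Z-4, Z-12, Z-15, Z-9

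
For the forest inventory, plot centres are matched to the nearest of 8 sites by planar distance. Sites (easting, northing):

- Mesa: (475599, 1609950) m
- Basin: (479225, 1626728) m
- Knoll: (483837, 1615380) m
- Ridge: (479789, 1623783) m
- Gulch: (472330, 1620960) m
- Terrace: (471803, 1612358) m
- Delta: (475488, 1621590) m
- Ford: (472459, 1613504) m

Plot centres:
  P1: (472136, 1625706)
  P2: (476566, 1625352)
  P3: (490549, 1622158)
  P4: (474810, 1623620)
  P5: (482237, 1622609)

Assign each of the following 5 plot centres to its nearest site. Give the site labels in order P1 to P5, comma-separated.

Gulch, Basin, Knoll, Delta, Ridge

P1 → Gulch (d²=22562152.00)
P2 → Basin (d²=8963657.00)
P3 → Knoll (d²=90992228.00)
P4 → Delta (d²=4580584.00)
P5 → Ridge (d²=7370980.00)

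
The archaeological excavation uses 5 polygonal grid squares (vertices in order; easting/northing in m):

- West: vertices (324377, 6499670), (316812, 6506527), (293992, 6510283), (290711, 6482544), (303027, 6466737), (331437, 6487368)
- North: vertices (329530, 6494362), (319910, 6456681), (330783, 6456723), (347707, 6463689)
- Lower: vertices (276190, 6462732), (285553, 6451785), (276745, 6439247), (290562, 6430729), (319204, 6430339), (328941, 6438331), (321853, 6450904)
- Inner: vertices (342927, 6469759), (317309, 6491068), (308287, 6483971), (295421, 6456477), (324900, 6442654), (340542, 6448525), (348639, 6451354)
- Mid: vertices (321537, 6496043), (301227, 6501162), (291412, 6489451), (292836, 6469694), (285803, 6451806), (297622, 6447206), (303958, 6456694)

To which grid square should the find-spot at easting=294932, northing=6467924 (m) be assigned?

Mid

Cast a ray rightward from (294932, 6467924). For each polygon, the edges (by vertex number in listed order) whose endpoints lie on opposite sides of northing = 6467924, where each meets that height, and whether that is right or left of the point:
West: 4–5 at easting≈302102.2 (right), 5–6 at easting≈304661.6 (right) → 2 crossings.
North: 1–2 at easting≈322780.4 (right), 4–1 at easting≈345197.3 (right) → 2 crossings.
Lower: no edge straddles that height → 0 crossings.
Inner: 3–4 at easting≈300777.7 (right), 7–1 at easting≈343496.5 (right) → 2 crossings.
Mid: 4–5 at easting≈292140.1 (left), 7–1 at easting≈308975.0 (right) → 1 crossing.
Only Mid has an odd count, so the point is inside Mid.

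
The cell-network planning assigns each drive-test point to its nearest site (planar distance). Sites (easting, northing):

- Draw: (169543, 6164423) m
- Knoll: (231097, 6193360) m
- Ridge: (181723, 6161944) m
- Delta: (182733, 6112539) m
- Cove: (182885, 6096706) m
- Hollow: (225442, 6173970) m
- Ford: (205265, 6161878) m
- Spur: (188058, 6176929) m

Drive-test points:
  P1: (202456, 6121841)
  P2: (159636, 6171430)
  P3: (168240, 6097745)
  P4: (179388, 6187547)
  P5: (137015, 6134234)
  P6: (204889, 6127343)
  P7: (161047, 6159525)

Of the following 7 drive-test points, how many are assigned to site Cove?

1

P1 → Delta
P2 → Draw
P3 → Cove
P4 → Spur
P5 → Draw
P6 → Delta
P7 → Draw
1 of the 7 goes to Cove.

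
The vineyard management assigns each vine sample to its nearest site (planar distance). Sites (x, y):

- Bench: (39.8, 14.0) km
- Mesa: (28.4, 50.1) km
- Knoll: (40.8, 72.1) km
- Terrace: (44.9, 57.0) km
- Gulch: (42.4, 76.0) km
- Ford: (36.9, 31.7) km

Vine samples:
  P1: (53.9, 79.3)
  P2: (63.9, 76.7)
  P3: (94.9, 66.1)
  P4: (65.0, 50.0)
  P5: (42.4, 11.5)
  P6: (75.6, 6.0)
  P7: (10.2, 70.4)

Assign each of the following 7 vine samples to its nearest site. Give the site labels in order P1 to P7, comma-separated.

P1 → Gulch (d²=143.14)
P2 → Gulch (d²=462.74)
P3 → Terrace (d²=2582.81)
P4 → Terrace (d²=453.01)
P5 → Bench (d²=13.01)
P6 → Bench (d²=1345.64)
P7 → Mesa (d²=743.33)

Gulch, Gulch, Terrace, Terrace, Bench, Bench, Mesa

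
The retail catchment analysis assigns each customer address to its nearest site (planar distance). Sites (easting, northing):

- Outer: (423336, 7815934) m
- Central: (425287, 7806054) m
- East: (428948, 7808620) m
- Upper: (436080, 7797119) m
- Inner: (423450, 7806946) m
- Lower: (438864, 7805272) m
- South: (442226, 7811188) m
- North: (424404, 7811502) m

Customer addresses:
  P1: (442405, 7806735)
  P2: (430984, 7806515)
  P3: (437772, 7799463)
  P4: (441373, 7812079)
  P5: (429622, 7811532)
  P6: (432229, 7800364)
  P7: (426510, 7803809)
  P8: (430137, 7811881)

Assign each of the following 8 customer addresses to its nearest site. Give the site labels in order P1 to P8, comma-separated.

Lower, East, Upper, South, East, Upper, Central, East

P1 → Lower (d²=14679050.00)
P2 → East (d²=8576321.00)
P3 → Upper (d²=8357200.00)
P4 → South (d²=1521490.00)
P5 → East (d²=8934020.00)
P6 → Upper (d²=25360226.00)
P7 → Central (d²=6535754.00)
P8 → East (d²=12047842.00)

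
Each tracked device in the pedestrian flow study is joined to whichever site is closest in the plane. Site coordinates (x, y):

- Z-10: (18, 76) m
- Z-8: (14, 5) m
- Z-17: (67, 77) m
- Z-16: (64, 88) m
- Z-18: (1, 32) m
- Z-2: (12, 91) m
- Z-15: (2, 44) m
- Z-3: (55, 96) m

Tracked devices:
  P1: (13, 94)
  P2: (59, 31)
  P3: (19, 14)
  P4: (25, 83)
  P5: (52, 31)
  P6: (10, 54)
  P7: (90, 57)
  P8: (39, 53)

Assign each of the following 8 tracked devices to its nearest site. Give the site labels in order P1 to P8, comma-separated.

P1 → Z-2 (d²=10.00)
P2 → Z-17 (d²=2180.00)
P3 → Z-8 (d²=106.00)
P4 → Z-10 (d²=98.00)
P5 → Z-8 (d²=2120.00)
P6 → Z-15 (d²=164.00)
P7 → Z-17 (d²=929.00)
P8 → Z-10 (d²=970.00)

Z-2, Z-17, Z-8, Z-10, Z-8, Z-15, Z-17, Z-10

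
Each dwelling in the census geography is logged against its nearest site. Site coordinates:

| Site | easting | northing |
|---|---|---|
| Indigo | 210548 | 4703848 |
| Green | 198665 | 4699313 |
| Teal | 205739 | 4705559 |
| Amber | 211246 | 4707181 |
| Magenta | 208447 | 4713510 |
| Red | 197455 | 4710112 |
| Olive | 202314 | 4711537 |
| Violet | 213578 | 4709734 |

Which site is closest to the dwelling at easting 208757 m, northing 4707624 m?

Amber

Squared distances to each site:
Indigo: 17465857.000; Green: 170921185.000; Teal: 13372549.000; Amber: 6391370.000; Magenta: 34741096.000; Red: 133925348.000; Olive: 56823818.000; Violet: 27694141.000.
Minimum at Amber.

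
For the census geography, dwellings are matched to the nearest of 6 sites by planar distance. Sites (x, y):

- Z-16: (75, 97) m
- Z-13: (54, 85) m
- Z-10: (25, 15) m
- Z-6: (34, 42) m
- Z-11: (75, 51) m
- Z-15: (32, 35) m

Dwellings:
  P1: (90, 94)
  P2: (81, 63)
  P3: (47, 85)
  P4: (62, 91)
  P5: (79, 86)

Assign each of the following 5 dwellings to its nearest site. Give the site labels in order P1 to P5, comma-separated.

Z-16, Z-11, Z-13, Z-13, Z-16

P1 → Z-16 (d²=234.00)
P2 → Z-11 (d²=180.00)
P3 → Z-13 (d²=49.00)
P4 → Z-13 (d²=100.00)
P5 → Z-16 (d²=137.00)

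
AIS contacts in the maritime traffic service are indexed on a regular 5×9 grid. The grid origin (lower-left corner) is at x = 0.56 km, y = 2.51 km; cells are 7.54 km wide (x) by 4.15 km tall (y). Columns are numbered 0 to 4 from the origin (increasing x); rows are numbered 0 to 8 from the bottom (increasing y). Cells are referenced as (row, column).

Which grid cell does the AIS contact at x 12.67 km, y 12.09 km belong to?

Column index: ⌊(12.67 − 0.56) / 7.54⌋ = ⌊1.606⌋ = 1
Row offset from origin: ⌊(12.09 − 2.51) / 4.15⌋ = ⌊2.308⌋ = 2 → row 2

(2, 1)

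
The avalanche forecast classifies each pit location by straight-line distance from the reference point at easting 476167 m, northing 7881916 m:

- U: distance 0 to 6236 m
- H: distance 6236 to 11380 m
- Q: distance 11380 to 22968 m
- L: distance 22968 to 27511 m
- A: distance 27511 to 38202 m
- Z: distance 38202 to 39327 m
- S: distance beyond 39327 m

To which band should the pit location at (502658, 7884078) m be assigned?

L

Distance = √((502658−476167)² + (7884078−7881916)²) = √(701773081.000 + 4674244.000) = 26579.077 m.
22968 ≤ 26579.077 < 27511 → L.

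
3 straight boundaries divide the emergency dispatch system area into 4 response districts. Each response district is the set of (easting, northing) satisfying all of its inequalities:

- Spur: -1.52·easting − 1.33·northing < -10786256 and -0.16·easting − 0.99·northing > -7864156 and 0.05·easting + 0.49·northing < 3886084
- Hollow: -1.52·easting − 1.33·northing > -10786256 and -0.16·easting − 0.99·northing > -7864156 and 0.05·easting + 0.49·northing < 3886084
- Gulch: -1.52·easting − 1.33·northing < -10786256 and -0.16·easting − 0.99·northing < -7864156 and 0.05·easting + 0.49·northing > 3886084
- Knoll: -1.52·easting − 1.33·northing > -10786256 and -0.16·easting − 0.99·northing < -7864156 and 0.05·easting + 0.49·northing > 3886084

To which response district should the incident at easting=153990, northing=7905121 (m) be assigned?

-1.52·153990 − 1.33·7905121 = -10747875.730, which is > -10786256
-0.16·153990 − 0.99·7905121 = -7850708.190, which is > -7864156
0.05·153990 + 0.49·7905121 = 3881208.790, which is < 3886084
This sign pattern matches Hollow.

Hollow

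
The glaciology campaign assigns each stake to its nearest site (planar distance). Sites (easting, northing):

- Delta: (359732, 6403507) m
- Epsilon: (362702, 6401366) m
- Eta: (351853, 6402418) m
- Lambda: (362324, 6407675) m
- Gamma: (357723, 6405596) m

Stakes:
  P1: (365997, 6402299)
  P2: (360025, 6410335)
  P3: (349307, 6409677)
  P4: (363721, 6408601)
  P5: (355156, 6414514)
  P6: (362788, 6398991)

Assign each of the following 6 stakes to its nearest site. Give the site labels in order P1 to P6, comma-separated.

Epsilon, Lambda, Eta, Lambda, Gamma, Epsilon

P1 → Epsilon (d²=11727514.00)
P2 → Lambda (d²=12361001.00)
P3 → Eta (d²=59175197.00)
P4 → Lambda (d²=2809085.00)
P5 → Gamma (d²=86120213.00)
P6 → Epsilon (d²=5648021.00)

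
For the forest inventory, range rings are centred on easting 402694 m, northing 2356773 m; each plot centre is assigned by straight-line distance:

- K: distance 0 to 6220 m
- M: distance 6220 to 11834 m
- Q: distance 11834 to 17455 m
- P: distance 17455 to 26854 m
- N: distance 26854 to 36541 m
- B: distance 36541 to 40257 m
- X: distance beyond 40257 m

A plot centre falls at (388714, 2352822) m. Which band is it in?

Q

Distance = √((388714−402694)² + (2352822−2356773)²) = √(195440400.000 + 15610401.000) = 14527.588 m.
11834 ≤ 14527.588 < 17455 → Q.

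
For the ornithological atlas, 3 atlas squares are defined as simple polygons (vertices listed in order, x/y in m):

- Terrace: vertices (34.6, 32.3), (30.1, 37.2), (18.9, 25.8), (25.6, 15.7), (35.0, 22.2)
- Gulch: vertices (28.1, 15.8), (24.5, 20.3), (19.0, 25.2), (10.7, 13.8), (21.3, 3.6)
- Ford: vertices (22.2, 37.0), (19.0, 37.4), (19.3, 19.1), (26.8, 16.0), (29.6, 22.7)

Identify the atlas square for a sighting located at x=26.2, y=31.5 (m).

Cast a ray rightward from (26.2, 31.5). For each polygon, the edges (by vertex number in listed order) whose endpoints lie on opposite sides of y = 31.5, where each meets that height, and whether that is right or left of the point:
Terrace: 2–3 at x≈24.50 (left), 5–1 at x≈34.63 (right) → 1 crossing.
Gulch: no edge straddles that height → 0 crossings.
Ford: 2–3 at x≈19.10 (left), 5–1 at x≈25.05 (left) → 0 crossings.
Only Terrace has an odd count, so the point is inside Terrace.

Terrace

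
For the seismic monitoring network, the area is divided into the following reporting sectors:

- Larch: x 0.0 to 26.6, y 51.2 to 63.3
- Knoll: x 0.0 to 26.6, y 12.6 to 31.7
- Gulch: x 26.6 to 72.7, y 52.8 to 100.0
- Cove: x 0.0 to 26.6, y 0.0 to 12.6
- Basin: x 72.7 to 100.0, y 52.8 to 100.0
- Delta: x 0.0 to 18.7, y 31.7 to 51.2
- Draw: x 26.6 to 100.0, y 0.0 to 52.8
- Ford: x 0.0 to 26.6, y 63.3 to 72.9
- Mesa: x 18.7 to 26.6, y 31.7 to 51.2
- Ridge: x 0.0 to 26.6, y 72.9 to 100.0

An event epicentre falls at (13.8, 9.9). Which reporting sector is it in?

Cove

The point has x = 13.8 and y = 9.9.
Only Cove satisfies 0.0 ≤ x ≤ 26.6 and 0.0 ≤ y ≤ 12.6.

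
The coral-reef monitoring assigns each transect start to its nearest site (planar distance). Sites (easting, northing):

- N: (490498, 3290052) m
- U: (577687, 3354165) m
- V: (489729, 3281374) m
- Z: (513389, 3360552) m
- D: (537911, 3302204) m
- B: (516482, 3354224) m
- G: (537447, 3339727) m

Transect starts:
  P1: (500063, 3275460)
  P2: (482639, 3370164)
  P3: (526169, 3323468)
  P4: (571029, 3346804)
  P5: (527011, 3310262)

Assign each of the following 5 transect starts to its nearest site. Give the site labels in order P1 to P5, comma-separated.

P1 → V (d²=141766952.00)
P2 → Z (d²=1037953044.00)
P3 → G (d²=391548365.00)
P4 → U (d²=98513285.00)
P5 → D (d²=183741364.00)

V, Z, G, U, D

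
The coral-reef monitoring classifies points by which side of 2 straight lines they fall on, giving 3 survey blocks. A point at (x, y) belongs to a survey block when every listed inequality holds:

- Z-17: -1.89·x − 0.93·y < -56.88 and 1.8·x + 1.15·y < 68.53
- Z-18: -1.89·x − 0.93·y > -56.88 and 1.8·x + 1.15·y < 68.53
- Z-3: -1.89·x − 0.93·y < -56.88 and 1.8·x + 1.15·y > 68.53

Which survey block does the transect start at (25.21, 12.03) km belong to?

Z-17

-1.89·25.21 − 0.93·12.03 = -58.835, which is < -56.88
1.8·25.21 + 1.15·12.03 = 59.212, which is < 68.53
This sign pattern matches Z-17.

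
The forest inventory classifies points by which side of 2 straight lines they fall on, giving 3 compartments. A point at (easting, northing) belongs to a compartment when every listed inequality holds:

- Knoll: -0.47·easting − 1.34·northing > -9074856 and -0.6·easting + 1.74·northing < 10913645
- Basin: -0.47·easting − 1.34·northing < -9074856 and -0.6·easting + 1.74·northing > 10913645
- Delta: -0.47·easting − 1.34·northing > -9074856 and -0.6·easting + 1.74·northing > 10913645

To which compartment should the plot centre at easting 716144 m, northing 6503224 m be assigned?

-0.47·716144 − 1.34·6503224 = -9050907.840, which is > -9074856
-0.6·716144 + 1.74·6503224 = 10885923.360, which is < 10913645
This sign pattern matches Knoll.

Knoll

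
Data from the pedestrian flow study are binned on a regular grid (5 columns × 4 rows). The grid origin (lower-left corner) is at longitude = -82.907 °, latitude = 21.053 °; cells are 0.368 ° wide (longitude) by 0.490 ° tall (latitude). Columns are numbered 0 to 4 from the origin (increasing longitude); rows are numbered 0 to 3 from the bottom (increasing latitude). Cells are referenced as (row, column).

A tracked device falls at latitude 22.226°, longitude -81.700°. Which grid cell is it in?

(2, 3)

Column index: ⌊(-81.700 − -82.907) / 0.368⌋ = ⌊3.280⌋ = 3
Row offset from origin: ⌊(22.226 − 21.053) / 0.490⌋ = ⌊2.394⌋ = 2 → row 2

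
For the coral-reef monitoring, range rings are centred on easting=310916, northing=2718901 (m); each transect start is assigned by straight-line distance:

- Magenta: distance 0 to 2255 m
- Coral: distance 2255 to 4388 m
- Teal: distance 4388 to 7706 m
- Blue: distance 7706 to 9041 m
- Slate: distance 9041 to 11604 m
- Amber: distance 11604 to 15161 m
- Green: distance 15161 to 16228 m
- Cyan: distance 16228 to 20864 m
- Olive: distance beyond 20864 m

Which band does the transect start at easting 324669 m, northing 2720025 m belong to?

Amber

Distance = √((324669−310916)² + (2720025−2718901)²) = √(189145009.000 + 1263376.000) = 13798.854 m.
11604 ≤ 13798.854 < 15161 → Amber.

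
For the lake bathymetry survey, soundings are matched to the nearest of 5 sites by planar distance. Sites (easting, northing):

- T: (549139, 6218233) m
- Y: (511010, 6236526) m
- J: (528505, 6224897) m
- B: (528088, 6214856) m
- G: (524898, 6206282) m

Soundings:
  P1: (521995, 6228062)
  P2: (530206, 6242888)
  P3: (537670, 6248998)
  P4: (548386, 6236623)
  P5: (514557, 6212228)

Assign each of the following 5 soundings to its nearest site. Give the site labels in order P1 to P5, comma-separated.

J, J, J, T, G

P1 → J (d²=52397325.00)
P2 → J (d²=326569482.00)
P3 → J (d²=664855426.00)
P4 → T (d²=338759109.00)
P5 → G (d²=142291197.00)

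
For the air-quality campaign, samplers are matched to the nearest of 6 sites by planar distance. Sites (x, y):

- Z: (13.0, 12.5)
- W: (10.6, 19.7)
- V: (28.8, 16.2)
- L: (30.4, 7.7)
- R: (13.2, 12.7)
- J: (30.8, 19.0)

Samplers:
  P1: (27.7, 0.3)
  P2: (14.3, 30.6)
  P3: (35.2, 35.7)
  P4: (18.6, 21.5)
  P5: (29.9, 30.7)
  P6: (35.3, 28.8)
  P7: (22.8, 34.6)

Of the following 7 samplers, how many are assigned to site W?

2

P1 → L
P2 → W
P3 → J
P4 → W
P5 → J
P6 → J
P7 → J
2 of the 7 go to W.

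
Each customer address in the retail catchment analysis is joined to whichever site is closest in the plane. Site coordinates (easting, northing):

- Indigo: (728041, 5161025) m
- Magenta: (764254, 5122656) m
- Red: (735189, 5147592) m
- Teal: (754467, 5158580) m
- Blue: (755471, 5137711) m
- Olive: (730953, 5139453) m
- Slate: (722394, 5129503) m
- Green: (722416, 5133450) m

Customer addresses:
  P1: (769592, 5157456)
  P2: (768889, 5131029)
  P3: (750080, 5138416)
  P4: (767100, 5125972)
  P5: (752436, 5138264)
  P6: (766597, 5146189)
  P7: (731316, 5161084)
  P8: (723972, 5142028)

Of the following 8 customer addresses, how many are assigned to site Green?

P1 → Teal
P2 → Magenta
P3 → Blue
P4 → Magenta
P5 → Blue
P6 → Blue
P7 → Indigo
P8 → Olive
0 of the 8 go to Green.

0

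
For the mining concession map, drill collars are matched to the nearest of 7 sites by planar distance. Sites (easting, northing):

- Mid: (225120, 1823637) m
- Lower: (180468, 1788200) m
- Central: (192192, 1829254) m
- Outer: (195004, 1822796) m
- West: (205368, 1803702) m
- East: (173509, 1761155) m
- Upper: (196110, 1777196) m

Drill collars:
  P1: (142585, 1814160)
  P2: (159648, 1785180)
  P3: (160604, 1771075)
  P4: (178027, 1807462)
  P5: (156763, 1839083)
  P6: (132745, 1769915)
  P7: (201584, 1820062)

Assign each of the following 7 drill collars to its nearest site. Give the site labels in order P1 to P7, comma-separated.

P1 → Lower (d²=2109043289.00)
P2 → Lower (d²=442592800.00)
P3 → East (d²=264945425.00)
P4 → Lower (d²=376983125.00)
P5 → Central (d²=1351823282.00)
P6 → East (d²=1738441296.00)
P7 → Outer (d²=50771156.00)

Lower, Lower, East, Lower, Central, East, Outer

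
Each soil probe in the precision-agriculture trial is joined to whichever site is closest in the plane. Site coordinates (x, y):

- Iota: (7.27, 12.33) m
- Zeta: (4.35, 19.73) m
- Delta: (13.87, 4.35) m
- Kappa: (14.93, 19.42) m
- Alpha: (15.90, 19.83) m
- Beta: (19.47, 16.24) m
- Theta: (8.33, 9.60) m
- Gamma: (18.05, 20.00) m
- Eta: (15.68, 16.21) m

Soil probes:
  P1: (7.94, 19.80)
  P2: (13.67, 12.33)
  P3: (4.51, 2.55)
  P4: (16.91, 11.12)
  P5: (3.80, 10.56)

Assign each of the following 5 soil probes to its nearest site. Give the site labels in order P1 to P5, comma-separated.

P1 → Zeta (d²=12.89)
P2 → Eta (d²=19.09)
P3 → Theta (d²=64.29)
P4 → Eta (d²=27.42)
P5 → Iota (d²=15.17)

Zeta, Eta, Theta, Eta, Iota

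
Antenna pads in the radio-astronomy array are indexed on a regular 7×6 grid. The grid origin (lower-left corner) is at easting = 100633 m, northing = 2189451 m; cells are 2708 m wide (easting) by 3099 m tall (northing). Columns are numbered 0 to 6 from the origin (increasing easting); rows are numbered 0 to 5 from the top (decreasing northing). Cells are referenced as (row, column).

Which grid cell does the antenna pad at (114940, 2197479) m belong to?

Column index: ⌊(114940 − 100633) / 2708⌋ = ⌊5.283⌋ = 5
Row offset from origin: ⌊(2197479 − 2189451) / 3099⌋ = ⌊2.591⌋ = 2 → row 3 (counted from top)

(3, 5)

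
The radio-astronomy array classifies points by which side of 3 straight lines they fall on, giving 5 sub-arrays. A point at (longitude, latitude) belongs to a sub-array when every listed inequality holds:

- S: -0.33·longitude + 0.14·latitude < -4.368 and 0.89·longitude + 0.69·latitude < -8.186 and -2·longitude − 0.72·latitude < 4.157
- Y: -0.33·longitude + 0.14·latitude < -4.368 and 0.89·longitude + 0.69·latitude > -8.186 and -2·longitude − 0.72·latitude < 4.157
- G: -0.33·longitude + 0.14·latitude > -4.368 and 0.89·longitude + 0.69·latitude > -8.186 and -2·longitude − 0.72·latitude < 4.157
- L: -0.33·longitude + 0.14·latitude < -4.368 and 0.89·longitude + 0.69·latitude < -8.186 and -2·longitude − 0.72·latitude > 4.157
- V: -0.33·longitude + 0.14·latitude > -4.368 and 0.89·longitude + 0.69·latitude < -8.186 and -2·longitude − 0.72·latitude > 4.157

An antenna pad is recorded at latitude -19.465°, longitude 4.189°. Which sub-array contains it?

V

-0.33·4.189 + 0.14·-19.465 = -4.107, which is > -4.368
0.89·4.189 + 0.69·-19.465 = -9.703, which is < -8.186
-2·4.189 − 0.72·-19.465 = 5.637, which is > 4.157
This sign pattern matches V.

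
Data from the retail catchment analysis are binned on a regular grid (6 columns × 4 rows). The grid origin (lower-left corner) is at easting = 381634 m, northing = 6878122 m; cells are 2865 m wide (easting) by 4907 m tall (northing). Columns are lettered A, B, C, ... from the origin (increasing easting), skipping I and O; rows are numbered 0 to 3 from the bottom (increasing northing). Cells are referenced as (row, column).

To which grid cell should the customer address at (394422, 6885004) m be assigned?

Column index: ⌊(394422 − 381634) / 2865⌋ = ⌊4.464⌋ = 4 → column E
Row offset from origin: ⌊(6885004 − 6878122) / 4907⌋ = ⌊1.402⌋ = 1 → row 1

(1, E)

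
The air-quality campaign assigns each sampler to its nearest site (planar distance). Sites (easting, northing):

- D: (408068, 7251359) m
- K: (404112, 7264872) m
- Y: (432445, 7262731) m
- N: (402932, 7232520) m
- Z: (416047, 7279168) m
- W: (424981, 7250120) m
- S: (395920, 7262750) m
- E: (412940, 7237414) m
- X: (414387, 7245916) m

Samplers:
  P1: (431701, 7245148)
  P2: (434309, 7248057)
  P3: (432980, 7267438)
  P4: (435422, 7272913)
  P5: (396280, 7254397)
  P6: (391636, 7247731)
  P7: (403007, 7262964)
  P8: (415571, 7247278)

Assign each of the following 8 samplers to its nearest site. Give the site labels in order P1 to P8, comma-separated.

W, W, Y, Y, S, S, K, X

P1 → W (d²=69879184.00)
P2 → W (d²=91267553.00)
P3 → Y (d²=22442074.00)
P4 → Y (d²=112535653.00)
P5 → S (d²=69902209.00)
P6 → S (d²=243923017.00)
P7 → K (d²=4861489.00)
P8 → X (d²=3256900.00)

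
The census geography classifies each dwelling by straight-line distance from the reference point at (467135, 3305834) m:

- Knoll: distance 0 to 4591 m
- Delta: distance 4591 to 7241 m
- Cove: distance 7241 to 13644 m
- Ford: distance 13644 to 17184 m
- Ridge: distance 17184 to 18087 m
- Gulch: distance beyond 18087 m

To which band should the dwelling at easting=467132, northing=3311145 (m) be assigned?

Delta

Distance = √((467132−467135)² + (3311145−3305834)²) = √(9.000 + 28206721.000) = 5311.001 m.
4591 ≤ 5311.001 < 7241 → Delta.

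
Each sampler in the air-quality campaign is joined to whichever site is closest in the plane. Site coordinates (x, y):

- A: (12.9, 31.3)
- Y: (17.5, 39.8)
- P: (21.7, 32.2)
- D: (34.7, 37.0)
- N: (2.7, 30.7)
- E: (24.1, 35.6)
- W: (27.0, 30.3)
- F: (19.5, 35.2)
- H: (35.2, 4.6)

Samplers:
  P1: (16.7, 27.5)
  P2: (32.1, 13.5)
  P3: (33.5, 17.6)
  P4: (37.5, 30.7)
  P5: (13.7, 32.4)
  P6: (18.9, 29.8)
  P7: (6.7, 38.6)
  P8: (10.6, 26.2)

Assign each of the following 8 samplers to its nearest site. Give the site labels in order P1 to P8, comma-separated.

P1 → A (d²=28.88)
P2 → H (d²=88.82)
P3 → H (d²=171.89)
P4 → D (d²=47.53)
P5 → A (d²=1.85)
P6 → P (d²=13.60)
P7 → N (d²=78.41)
P8 → A (d²=31.30)

A, H, H, D, A, P, N, A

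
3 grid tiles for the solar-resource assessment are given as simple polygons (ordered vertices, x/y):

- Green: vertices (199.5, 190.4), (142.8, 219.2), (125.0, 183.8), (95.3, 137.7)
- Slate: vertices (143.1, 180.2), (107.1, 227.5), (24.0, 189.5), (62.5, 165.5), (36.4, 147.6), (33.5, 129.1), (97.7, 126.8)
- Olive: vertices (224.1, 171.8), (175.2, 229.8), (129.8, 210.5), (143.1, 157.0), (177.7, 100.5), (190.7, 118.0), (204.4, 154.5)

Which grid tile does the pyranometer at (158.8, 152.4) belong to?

Cast a ray rightward from (158.8, 152.4). For each polygon, the edges (by vertex number in listed order) whose endpoints lie on opposite sides of y = 152.4, where each meets that height, and whether that is right or left of the point:
Green: 3–4 at x≈104.77 (left), 4–1 at x≈124.37 (left) → 0 crossings.
Slate: 4–5 at x≈43.40 (left), 7–1 at x≈119.46 (left) → 0 crossings.
Olive: 4–5 at x≈145.92 (left), 6–7 at x≈203.61 (right) → 1 crossing.
Only Olive has an odd count, so the point is inside Olive.

Olive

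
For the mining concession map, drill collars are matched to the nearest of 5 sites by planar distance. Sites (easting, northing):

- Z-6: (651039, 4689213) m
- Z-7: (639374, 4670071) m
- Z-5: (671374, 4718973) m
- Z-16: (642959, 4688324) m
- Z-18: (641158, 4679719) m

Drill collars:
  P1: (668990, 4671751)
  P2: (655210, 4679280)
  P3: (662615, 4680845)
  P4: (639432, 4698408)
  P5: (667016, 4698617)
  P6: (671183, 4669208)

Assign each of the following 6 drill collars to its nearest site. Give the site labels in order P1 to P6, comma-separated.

Z-6, Z-6, Z-6, Z-16, Z-6, Z-6

P1 → Z-6 (d²=627159845.00)
P2 → Z-6 (d²=116061730.00)
P3 → Z-6 (d²=204027200.00)
P4 → Z-16 (d²=114126785.00)
P5 → Z-6 (d²=343699745.00)
P6 → Z-6 (d²=805980761.00)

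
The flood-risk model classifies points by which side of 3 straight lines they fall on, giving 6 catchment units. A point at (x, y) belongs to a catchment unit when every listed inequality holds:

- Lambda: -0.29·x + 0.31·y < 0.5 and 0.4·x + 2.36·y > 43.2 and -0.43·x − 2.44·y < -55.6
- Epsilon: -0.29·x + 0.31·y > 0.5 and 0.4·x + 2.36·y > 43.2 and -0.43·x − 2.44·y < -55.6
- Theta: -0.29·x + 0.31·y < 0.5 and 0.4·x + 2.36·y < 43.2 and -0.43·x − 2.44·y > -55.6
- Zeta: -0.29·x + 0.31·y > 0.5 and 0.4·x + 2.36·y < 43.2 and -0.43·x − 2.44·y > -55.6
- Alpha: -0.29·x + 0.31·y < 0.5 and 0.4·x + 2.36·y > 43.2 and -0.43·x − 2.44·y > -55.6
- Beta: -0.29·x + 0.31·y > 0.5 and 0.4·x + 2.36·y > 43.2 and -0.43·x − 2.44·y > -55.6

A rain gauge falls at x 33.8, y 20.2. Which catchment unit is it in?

-0.29·33.8 + 0.31·20.2 = -3.540, which is < 0.5
0.4·33.8 + 2.36·20.2 = 61.192, which is > 43.2
-0.43·33.8 − 2.44·20.2 = -63.822, which is < -55.6
This sign pattern matches Lambda.

Lambda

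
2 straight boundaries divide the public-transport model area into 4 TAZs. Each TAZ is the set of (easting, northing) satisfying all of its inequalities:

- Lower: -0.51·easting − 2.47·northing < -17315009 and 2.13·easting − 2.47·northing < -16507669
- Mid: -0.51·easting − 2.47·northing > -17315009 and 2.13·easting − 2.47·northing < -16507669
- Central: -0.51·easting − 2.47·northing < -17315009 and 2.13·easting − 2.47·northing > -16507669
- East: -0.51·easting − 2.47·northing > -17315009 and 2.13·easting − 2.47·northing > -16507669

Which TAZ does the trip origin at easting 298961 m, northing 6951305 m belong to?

Lower

-0.51·298961 − 2.47·6951305 = -17322193.460, which is < -17315009
2.13·298961 − 2.47·6951305 = -16532936.420, which is < -16507669
This sign pattern matches Lower.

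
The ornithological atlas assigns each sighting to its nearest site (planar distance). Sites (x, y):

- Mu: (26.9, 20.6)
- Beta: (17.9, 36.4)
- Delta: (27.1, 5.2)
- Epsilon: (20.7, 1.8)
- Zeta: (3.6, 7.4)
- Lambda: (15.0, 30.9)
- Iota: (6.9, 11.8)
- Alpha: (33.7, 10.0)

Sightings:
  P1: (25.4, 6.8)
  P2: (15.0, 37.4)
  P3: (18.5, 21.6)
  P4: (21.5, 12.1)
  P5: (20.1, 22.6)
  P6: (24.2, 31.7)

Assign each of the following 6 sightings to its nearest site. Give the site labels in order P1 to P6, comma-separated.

Delta, Beta, Mu, Delta, Mu, Beta

P1 → Delta (d²=5.45)
P2 → Beta (d²=9.41)
P3 → Mu (d²=71.56)
P4 → Delta (d²=78.97)
P5 → Mu (d²=50.24)
P6 → Beta (d²=61.78)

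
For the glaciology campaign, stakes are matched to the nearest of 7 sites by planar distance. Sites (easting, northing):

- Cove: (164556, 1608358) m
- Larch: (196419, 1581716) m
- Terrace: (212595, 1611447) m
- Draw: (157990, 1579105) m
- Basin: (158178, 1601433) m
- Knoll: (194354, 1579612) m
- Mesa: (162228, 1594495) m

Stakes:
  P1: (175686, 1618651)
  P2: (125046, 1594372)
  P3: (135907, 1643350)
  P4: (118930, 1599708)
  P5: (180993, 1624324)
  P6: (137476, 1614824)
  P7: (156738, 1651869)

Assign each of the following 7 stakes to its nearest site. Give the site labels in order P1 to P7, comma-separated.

P1 → Cove (d²=229822749.00)
P2 → Basin (d²=1147587145.00)
P3 → Cove (d²=2045205265.00)
P4 → Basin (d²=1543381129.00)
P5 → Cove (d²=525088125.00)
P6 → Basin (d²=607891685.00)
P7 → Cove (d²=1954328245.00)

Cove, Basin, Cove, Basin, Cove, Basin, Cove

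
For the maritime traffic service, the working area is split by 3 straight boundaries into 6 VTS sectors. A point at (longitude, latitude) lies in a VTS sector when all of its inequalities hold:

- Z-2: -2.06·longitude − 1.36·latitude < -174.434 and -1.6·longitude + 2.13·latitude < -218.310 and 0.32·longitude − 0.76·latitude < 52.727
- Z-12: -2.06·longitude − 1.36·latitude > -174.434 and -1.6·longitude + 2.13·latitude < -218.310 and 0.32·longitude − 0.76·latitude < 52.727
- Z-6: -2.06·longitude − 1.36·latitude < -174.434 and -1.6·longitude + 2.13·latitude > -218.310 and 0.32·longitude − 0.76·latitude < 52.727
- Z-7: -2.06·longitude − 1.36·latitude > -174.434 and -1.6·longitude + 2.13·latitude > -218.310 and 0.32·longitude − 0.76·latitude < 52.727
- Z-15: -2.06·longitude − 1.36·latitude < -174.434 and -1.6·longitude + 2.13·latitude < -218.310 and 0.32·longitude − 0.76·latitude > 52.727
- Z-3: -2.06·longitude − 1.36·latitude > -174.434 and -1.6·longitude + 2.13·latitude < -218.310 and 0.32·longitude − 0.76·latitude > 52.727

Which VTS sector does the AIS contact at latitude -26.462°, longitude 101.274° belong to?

-2.06·101.274 − 1.36·-26.462 = -172.636, which is > -174.434
-1.6·101.274 + 2.13·-26.462 = -218.402, which is < -218.310
0.32·101.274 − 0.76·-26.462 = 52.519, which is < 52.727
This sign pattern matches Z-12.

Z-12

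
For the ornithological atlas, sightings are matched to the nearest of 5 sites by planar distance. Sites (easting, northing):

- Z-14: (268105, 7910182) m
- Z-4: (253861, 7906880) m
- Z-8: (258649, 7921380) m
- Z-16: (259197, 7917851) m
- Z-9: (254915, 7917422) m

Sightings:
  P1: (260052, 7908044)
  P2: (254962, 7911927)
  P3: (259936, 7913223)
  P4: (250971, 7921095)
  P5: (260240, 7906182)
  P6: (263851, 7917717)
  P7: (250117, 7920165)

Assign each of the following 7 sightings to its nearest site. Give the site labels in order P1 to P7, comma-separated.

P1 → Z-4 (d²=39683377.00)
P2 → Z-4 (d²=26684410.00)
P3 → Z-16 (d²=21964505.00)
P4 → Z-9 (d²=29046065.00)
P5 → Z-4 (d²=41178845.00)
P6 → Z-16 (d²=21677672.00)
P7 → Z-9 (d²=30544853.00)

Z-4, Z-4, Z-16, Z-9, Z-4, Z-16, Z-9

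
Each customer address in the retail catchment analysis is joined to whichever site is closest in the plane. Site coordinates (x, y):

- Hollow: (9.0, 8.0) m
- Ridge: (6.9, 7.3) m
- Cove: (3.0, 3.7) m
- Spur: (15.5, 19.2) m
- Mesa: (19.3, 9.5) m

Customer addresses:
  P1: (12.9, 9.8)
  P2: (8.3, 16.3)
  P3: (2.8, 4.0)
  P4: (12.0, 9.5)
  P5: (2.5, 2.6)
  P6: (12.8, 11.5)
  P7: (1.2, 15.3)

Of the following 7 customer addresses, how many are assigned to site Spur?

P1 → Hollow
P2 → Spur
P3 → Cove
P4 → Hollow
P5 → Cove
P6 → Hollow
P7 → Ridge
1 of the 7 goes to Spur.

1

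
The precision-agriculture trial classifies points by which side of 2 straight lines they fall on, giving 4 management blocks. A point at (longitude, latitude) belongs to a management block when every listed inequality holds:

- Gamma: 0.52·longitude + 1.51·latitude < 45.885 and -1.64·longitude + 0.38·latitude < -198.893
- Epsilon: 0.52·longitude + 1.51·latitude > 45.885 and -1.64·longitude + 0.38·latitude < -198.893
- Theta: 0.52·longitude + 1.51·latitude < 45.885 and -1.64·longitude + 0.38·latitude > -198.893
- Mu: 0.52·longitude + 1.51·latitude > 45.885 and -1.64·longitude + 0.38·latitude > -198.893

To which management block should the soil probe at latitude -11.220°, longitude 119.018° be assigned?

Gamma

0.52·119.018 + 1.51·-11.220 = 44.947, which is < 45.885
-1.64·119.018 + 0.38·-11.220 = -199.453, which is < -198.893
This sign pattern matches Gamma.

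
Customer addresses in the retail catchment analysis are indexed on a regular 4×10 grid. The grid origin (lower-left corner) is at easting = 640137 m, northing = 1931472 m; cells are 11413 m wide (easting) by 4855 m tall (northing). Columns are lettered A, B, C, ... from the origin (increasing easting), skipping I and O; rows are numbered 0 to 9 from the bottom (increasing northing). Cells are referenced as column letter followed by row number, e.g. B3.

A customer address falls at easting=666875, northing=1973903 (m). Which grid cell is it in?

Column index: ⌊(666875 − 640137) / 11413⌋ = ⌊2.343⌋ = 2 → column C
Row offset from origin: ⌊(1973903 − 1931472) / 4855⌋ = ⌊8.740⌋ = 8 → row 8

C8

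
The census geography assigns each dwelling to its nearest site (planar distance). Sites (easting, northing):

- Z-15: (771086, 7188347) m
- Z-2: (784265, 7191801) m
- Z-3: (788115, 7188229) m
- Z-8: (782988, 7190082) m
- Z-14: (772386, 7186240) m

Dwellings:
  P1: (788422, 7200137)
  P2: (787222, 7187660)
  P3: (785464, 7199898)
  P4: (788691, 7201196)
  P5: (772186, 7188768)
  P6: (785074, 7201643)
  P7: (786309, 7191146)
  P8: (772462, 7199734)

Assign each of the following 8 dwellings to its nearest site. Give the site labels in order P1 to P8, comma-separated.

P1 → Z-2 (d²=86769545.00)
P2 → Z-3 (d²=1121210.00)
P3 → Z-2 (d²=66999010.00)
P4 → Z-2 (d²=107855501.00)
P5 → Z-15 (d²=1387241.00)
P6 → Z-2 (d²=97519445.00)
P7 → Z-2 (d²=4606961.00)
P8 → Z-15 (d²=131557145.00)

Z-2, Z-3, Z-2, Z-2, Z-15, Z-2, Z-2, Z-15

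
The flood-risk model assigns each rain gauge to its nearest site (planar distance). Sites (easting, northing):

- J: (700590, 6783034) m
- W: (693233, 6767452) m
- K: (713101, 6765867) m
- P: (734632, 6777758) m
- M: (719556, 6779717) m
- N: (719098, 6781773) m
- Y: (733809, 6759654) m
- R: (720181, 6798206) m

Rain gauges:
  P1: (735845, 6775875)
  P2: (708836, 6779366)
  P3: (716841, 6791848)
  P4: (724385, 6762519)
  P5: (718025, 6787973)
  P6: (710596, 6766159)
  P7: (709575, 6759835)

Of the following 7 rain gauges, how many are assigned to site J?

P1 → P
P2 → J
P3 → R
P4 → Y
P5 → N
P6 → K
P7 → K
1 of the 7 goes to J.

1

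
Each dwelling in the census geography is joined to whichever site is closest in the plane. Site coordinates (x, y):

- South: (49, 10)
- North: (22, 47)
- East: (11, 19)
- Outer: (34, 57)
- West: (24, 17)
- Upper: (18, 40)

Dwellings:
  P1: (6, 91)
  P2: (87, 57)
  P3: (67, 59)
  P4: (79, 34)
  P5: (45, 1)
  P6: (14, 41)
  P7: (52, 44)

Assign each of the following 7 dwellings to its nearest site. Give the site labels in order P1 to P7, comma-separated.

Outer, Outer, Outer, South, South, Upper, Outer

P1 → Outer (d²=1940.00)
P2 → Outer (d²=2809.00)
P3 → Outer (d²=1093.00)
P4 → South (d²=1476.00)
P5 → South (d²=97.00)
P6 → Upper (d²=17.00)
P7 → Outer (d²=493.00)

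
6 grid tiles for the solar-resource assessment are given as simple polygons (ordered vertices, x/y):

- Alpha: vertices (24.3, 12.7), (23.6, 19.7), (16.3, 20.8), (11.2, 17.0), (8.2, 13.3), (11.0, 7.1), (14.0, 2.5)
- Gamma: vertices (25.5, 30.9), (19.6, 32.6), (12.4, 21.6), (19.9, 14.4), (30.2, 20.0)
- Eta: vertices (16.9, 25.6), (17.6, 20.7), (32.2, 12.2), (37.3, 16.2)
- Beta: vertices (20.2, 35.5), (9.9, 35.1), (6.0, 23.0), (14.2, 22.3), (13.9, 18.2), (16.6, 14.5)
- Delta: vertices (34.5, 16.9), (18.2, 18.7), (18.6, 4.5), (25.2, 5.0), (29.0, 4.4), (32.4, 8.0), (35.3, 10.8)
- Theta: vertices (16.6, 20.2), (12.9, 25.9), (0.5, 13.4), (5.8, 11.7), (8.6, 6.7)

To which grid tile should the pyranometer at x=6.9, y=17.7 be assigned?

Cast a ray rightward from (6.9, 17.7). For each polygon, the edges (by vertex number in listed order) whose endpoints lie on opposite sides of y = 17.7, where each meets that height, and whether that is right or left of the point:
Alpha: 1–2 at x≈23.80 (right), 3–4 at x≈12.14 (right) → 2 crossings.
Gamma: 3–4 at x≈16.46 (right), 4–5 at x≈25.97 (right) → 2 crossings.
Eta: 2–3 at x≈22.75 (right), 4–1 at x≈34.04 (right) → 2 crossings.
Beta: 5–6 at x≈14.26 (right), 6–1 at x≈17.15 (right) → 2 crossings.
Delta: 1–2 at x≈27.26 (right), 2–3 at x≈18.23 (right) → 2 crossings.
Theta: 2–3 at x≈4.77 (left), 5–1 at x≈15.12 (right) → 1 crossing.
Only Theta has an odd count, so the point is inside Theta.

Theta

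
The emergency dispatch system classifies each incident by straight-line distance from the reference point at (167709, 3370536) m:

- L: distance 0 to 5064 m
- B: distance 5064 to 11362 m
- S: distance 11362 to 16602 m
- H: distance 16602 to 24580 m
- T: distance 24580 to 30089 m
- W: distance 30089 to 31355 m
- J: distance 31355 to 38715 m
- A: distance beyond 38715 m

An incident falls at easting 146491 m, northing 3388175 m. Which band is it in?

Distance = √((146491−167709)² + (3388175−3370536)²) = √(450203524.000 + 311134321.000) = 27592.351 m.
24580 ≤ 27592.351 < 30089 → T.

T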